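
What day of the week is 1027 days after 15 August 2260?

First find the weekday of Aug 15, 2260. Doomsday rule: the anchor day for the 2200s is Friday. For year 60: 60÷12 = 5 r 0, and 0÷4 = 0, so 5+0+0 = 5.
Friday + 5 ≡ Wednesday — that's 2260's doomsday.
In August the doomsday date is Aug 8.
Aug 15 is 7 days after Aug 8; 7 mod 7 = 0, so Wednesday + 0 = Wednesday.
1027 mod 7 = 5, so 1027 days after a Wednesday is Wednesday + 5 = Monday.

Monday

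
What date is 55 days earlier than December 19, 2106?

October 25, 2106

−19 → Nov 30, 2106 (end of Nov, 30 days; 36 left).
−30 → Oct 31, 2106 (end of Oct, 31 days; 6 left).
−6 → Oct 25, 2106.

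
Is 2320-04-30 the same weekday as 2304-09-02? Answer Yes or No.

Yes

From Sep 2, 2304 to Apr 30, 2320 is 5719 days.
5719 mod 7 = 0, so they are the same weekday.
(Sep 2, 2304 is a Friday; Apr 30, 2320 is a Friday.)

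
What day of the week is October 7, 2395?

Doomsday rule: the anchor day for the 2300s is Wednesday. For year 95: 95÷12 = 7 r 11, and 11÷4 = 2, so 7+11+2 = 20.
Wednesday + 20 ≡ Tuesday — that's 2395's doomsday.
In October the doomsday date is Oct 10.
Oct 7 is 3 days before Oct 10; 3 mod 7 = 3, so Tuesday − 3 = Saturday.

Saturday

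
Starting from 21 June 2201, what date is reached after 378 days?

Jun has 30 days: +10 → Jul 1, 2201 (368 left).
Jul has 31 days: +31 → Aug 1, 2201 (337 left).
Aug has 31 days: +31 → Sep 1, 2201 (306 left).
Sep has 30 days: +30 → Oct 1, 2201 (276 left).
Oct has 31 days: +31 → Nov 1, 2201 (245 left).
Nov has 30 days: +30 → Dec 1, 2201 (215 left).
Dec has 31 days: +31 → Jan 1, 2202 (184 left).
Jan has 31 days: +31 → Feb 1, 2202 (153 left).
Feb has 28 days: +28 → Mar 1, 2202 (125 left).
Mar has 31 days: +31 → Apr 1, 2202 (94 left).
Apr has 30 days: +30 → May 1, 2202 (64 left).
May has 31 days: +31 → Jun 1, 2202 (33 left).
Jun has 30 days: +30 → Jul 1, 2202 (3 left).
+3 → Jul 4, 2202.

July 4, 2202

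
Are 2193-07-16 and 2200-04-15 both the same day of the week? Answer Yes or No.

Yes

From Jul 16, 2193 to Apr 15, 2200 is 2464 days.
2464 mod 7 = 0, so they are the same weekday.
(Jul 16, 2193 is a Tuesday; Apr 15, 2200 is a Tuesday.)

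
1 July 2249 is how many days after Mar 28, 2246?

1191

Mar 28, 2246 → Mar 28, 2247: 365 days.
Mar 28, 2247 → Mar 28, 2248: 366 days (Feb 29, 2248 is in that span).
Mar 28, 2248 → Mar 28, 2249: 365 days.
Mar 28, 2249 → Apr 28, 2249: 31 days (March has 31).
Apr 28, 2249 → May 28, 2249: 30 days (April has 30).
May 28, 2249 → Jun 28, 2249: 31 days (May has 31).
Jun 28, 2249 → Jul 1, 2249: 3 days.
Total: 1191 days.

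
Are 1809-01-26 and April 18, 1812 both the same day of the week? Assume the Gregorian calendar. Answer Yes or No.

No

From Jan 26, 1809 to Apr 18, 1812 is 1178 days.
1178 mod 7 = 2, so they are different weekdays.
(Jan 26, 1809 is a Thursday; Apr 18, 1812 is a Saturday.)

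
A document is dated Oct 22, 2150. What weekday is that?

Thursday

Doomsday rule: the anchor day for the 2100s is Sunday. For year 50: 50÷12 = 4 r 2, and 2÷4 = 0, so 4+2+0 = 6.
Sunday + 6 ≡ Saturday — that's 2150's doomsday.
In October the doomsday date is Oct 10.
Oct 22 is 12 days after Oct 10; 12 mod 7 = 5, so Saturday + 5 = Thursday.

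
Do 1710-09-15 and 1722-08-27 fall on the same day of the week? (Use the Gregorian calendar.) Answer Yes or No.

From Sep 15, 1710 to Aug 27, 1722 is 4364 days.
4364 mod 7 = 3, so they are different weekdays.
(Sep 15, 1710 is a Monday; Aug 27, 1722 is a Thursday.)

No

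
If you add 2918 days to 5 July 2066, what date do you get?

July 1, 2074

+365 (one year) → Jul 5, 2067 (2553 left).
+366 (one year; includes Feb 29, 2068) → Jul 5, 2068 (2187 left).
+365 (one year) → Jul 5, 2069 (1822 left).
+365 (one year) → Jul 5, 2070 (1457 left).
+365 (one year) → Jul 5, 2071 (1092 left).
+366 (one year; includes Feb 29, 2072) → Jul 5, 2072 (726 left).
+365 (one year) → Jul 5, 2073 (361 left).
Jul has 31 days: +27 → Aug 1, 2073 (334 left).
Aug has 31 days: +31 → Sep 1, 2073 (303 left).
Sep has 30 days: +30 → Oct 1, 2073 (273 left).
Oct has 31 days: +31 → Nov 1, 2073 (242 left).
Nov has 30 days: +30 → Dec 1, 2073 (212 left).
Dec has 31 days: +31 → Jan 1, 2074 (181 left).
Jan has 31 days: +31 → Feb 1, 2074 (150 left).
Feb has 28 days: +28 → Mar 1, 2074 (122 left).
Mar has 31 days: +31 → Apr 1, 2074 (91 left).
Apr has 30 days: +30 → May 1, 2074 (61 left).
May has 31 days: +31 → Jun 1, 2074 (30 left).
Jun has 30 days: +30 → Jul 1, 2074 (0 left).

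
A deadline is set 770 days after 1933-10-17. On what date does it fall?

+365 (one year) → Oct 17, 1934 (405 left).
+365 (one year) → Oct 17, 1935 (40 left).
Oct has 31 days: +15 → Nov 1, 1935 (25 left).
+25 → Nov 26, 1935.

November 26, 1935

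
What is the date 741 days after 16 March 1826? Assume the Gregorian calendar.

March 26, 1828

+365 (one year) → Mar 16, 1827 (376 left).
Mar has 31 days: +16 → Apr 1, 1827 (360 left).
Apr has 30 days: +30 → May 1, 1827 (330 left).
May has 31 days: +31 → Jun 1, 1827 (299 left).
Jun has 30 days: +30 → Jul 1, 1827 (269 left).
Jul has 31 days: +31 → Aug 1, 1827 (238 left).
Aug has 31 days: +31 → Sep 1, 1827 (207 left).
Sep has 30 days: +30 → Oct 1, 1827 (177 left).
Oct has 31 days: +31 → Nov 1, 1827 (146 left).
Nov has 30 days: +30 → Dec 1, 1827 (116 left).
Dec has 31 days: +31 → Jan 1, 1828 (85 left).
Jan has 31 days: +31 → Feb 1, 1828 (54 left).
Feb has 29 days: +29 → Mar 1, 1828 (25 left).
+25 → Mar 26, 1828.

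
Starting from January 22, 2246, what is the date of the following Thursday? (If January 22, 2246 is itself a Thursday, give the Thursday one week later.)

Jan 22, 2246 is a Thursday.
From Thursday to the next Thursday is 7 days.
Jan 22, 2246 + 7 = Jan 29, 2246.

January 29, 2246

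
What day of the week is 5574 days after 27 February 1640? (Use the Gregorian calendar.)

First find the weekday of Feb 27, 1640. Doomsday rule: the anchor day for the 1600s is Tuesday. For year 40: 40÷12 = 3 r 4, and 4÷4 = 1, so 3+4+1 = 8.
Tuesday + 8 ≡ Wednesday — that's 1640's doomsday.
In February the doomsday date is Feb 29 (1640 is a leap year (divisible by 4)).
Feb 27 is 2 days before Feb 29; 2 mod 7 = 2, so Wednesday − 2 = Monday.
5574 mod 7 = 2, so 5574 days after a Monday is Monday + 2 = Wednesday.

Wednesday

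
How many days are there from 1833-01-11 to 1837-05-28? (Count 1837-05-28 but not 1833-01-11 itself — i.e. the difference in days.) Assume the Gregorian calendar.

Jan 11, 1833 → Jan 11, 1834: 365 days.
Jan 11, 1834 → Jan 11, 1835: 365 days.
Jan 11, 1835 → Jan 11, 1836: 365 days.
Jan 11, 1836 → Jan 11, 1837: 366 days (Feb 29, 1836 is in that span).
Jan 11, 1837 → Feb 11, 1837: 31 days (January has 31).
Feb 11, 1837 → Mar 11, 1837: 28 days (February has 28).
Mar 11, 1837 → Apr 11, 1837: 31 days (March has 31).
Apr 11, 1837 → May 11, 1837: 30 days (April has 30).
May 11, 1837 → May 28, 1837: 17 days.
Total: 1598 days.

1598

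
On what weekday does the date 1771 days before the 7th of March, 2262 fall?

First find the weekday of Mar 7, 2262. Doomsday rule: the anchor day for the 2200s is Friday. For year 62: 62÷12 = 5 r 2, and 2÷4 = 0, so 5+2+0 = 7.
Friday + 7 ≡ Friday — that's 2262's doomsday.
In March the doomsday date is Mar 14.
Mar 7 is 7 days before Mar 14; 7 mod 7 = 0, so Friday − 0 = Friday.
1771 mod 7 = 0, so 1771 days before a Friday is Friday − 0 = Friday.

Friday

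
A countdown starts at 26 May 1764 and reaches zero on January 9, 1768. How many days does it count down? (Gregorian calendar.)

May 26, 1764 → May 26, 1765: 365 days.
May 26, 1765 → May 26, 1766: 365 days.
May 26, 1766 → May 26, 1767: 365 days.
May 26, 1767 → Jun 26, 1767: 31 days (May has 31).
Jun 26, 1767 → Jul 26, 1767: 30 days (June has 30).
Jul 26, 1767 → Aug 26, 1767: 31 days (July has 31).
Aug 26, 1767 → Sep 26, 1767: 31 days (August has 31).
Sep 26, 1767 → Oct 26, 1767: 30 days (September has 30).
Oct 26, 1767 → Nov 26, 1767: 31 days (October has 31).
Nov 26, 1767 → Dec 26, 1767: 30 days (November has 30).
Dec 26, 1767 → Jan 9, 1768: 14 days.
Total: 1323 days.

1323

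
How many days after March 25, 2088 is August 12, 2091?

1235

Mar 25, 2088 → Mar 25, 2089: 365 days.
Mar 25, 2089 → Mar 25, 2090: 365 days.
Mar 25, 2090 → Mar 25, 2091: 365 days.
Mar 25, 2091 → Apr 25, 2091: 31 days (March has 31).
Apr 25, 2091 → May 25, 2091: 30 days (April has 30).
May 25, 2091 → Jun 25, 2091: 31 days (May has 31).
Jun 25, 2091 → Jul 25, 2091: 30 days (June has 30).
Jul 25, 2091 → Aug 12, 2091: 18 days.
Total: 1235 days.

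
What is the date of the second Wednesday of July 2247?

July 14, 2247

July 1, 2247 is a Thursday.
The first Wednesday is therefore July 7 (6 days later).
The second Wednesday is 7 + 1×7 = July 14.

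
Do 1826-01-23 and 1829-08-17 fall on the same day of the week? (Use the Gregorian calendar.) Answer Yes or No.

From Jan 23, 1826 to Aug 17, 1829 is 1302 days.
1302 mod 7 = 0, so they are the same weekday.
(Jan 23, 1826 is a Monday; Aug 17, 1829 is a Monday.)

Yes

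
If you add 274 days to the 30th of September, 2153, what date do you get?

Sep has 30 days: +1 → Oct 1, 2153 (273 left).
Oct has 31 days: +31 → Nov 1, 2153 (242 left).
Nov has 30 days: +30 → Dec 1, 2153 (212 left).
Dec has 31 days: +31 → Jan 1, 2154 (181 left).
Jan has 31 days: +31 → Feb 1, 2154 (150 left).
Feb has 28 days: +28 → Mar 1, 2154 (122 left).
Mar has 31 days: +31 → Apr 1, 2154 (91 left).
Apr has 30 days: +30 → May 1, 2154 (61 left).
May has 31 days: +31 → Jun 1, 2154 (30 left).
Jun has 30 days: +30 → Jul 1, 2154 (0 left).

July 1, 2154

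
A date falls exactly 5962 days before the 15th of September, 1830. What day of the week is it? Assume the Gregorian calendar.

Friday

Sep 15, 1830 is a Wednesday.
5962 mod 7 = 5, so 5962 days before a Wednesday is Wednesday − 5 = Friday.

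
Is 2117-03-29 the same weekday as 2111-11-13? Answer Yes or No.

From Nov 13, 2111 to Mar 29, 2117 is 1963 days.
1963 mod 7 = 3, so they are different weekdays.
(Nov 13, 2111 is a Friday; Mar 29, 2117 is a Monday.)

No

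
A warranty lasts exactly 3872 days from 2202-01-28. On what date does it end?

September 4, 2212

+365 (one year) → Jan 28, 2203 (3507 left).
+365 (one year) → Jan 28, 2204 (3142 left).
+366 (one year; includes Feb 29, 2204) → Jan 28, 2205 (2776 left).
+365 (one year) → Jan 28, 2206 (2411 left).
+365 (one year) → Jan 28, 2207 (2046 left).
+365 (one year) → Jan 28, 2208 (1681 left).
+366 (one year; includes Feb 29, 2208) → Jan 28, 2209 (1315 left).
+365 (one year) → Jan 28, 2210 (950 left).
+365 (one year) → Jan 28, 2211 (585 left).
+365 (one year) → Jan 28, 2212 (220 left).
Jan has 31 days: +4 → Feb 1, 2212 (216 left).
Feb has 29 days: +29 → Mar 1, 2212 (187 left).
Mar has 31 days: +31 → Apr 1, 2212 (156 left).
Apr has 30 days: +30 → May 1, 2212 (126 left).
May has 31 days: +31 → Jun 1, 2212 (95 left).
Jun has 30 days: +30 → Jul 1, 2212 (65 left).
Jul has 31 days: +31 → Aug 1, 2212 (34 left).
Aug has 31 days: +31 → Sep 1, 2212 (3 left).
+3 → Sep 4, 2212.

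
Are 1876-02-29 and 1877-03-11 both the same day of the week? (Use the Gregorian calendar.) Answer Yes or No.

No

From Feb 29, 1876 to Mar 11, 1877 is 376 days.
376 mod 7 = 5, so they are different weekdays.
(Feb 29, 1876 is a Tuesday; Mar 11, 1877 is a Sunday.)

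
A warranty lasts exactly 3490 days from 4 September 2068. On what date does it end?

+365 (one year) → Sep 4, 2069 (3125 left).
+365 (one year) → Sep 4, 2070 (2760 left).
+365 (one year) → Sep 4, 2071 (2395 left).
+366 (one year; includes Feb 29, 2072) → Sep 4, 2072 (2029 left).
+365 (one year) → Sep 4, 2073 (1664 left).
+365 (one year) → Sep 4, 2074 (1299 left).
+365 (one year) → Sep 4, 2075 (934 left).
+366 (one year; includes Feb 29, 2076) → Sep 4, 2076 (568 left).
+365 (one year) → Sep 4, 2077 (203 left).
Sep has 30 days: +27 → Oct 1, 2077 (176 left).
Oct has 31 days: +31 → Nov 1, 2077 (145 left).
Nov has 30 days: +30 → Dec 1, 2077 (115 left).
Dec has 31 days: +31 → Jan 1, 2078 (84 left).
Jan has 31 days: +31 → Feb 1, 2078 (53 left).
Feb has 28 days: +28 → Mar 1, 2078 (25 left).
+25 → Mar 26, 2078.

March 26, 2078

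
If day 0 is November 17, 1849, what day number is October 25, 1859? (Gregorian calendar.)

3629

Nov 17, 1849 → Nov 17, 1850: 365 days.
Nov 17, 1850 → Nov 17, 1851: 365 days.
Nov 17, 1851 → Nov 17, 1852: 366 days (Feb 29, 1852 is in that span).
Nov 17, 1852 → Nov 17, 1853: 365 days.
Nov 17, 1853 → Nov 17, 1854: 365 days.
Nov 17, 1854 → Nov 17, 1855: 365 days.
Nov 17, 1855 → Nov 17, 1856: 366 days (Feb 29, 1856 is in that span).
Nov 17, 1856 → Nov 17, 1857: 365 days.
Nov 17, 1857 → Nov 17, 1858: 365 days.
Nov 17, 1858 → Dec 17, 1858: 30 days (November has 30).
Dec 17, 1858 → Jan 17, 1859: 31 days (December has 31).
Jan 17, 1859 → Feb 17, 1859: 31 days (January has 31).
Feb 17, 1859 → Mar 17, 1859: 28 days (February has 28).
Mar 17, 1859 → Apr 17, 1859: 31 days (March has 31).
Apr 17, 1859 → May 17, 1859: 30 days (April has 30).
May 17, 1859 → Jun 17, 1859: 31 days (May has 31).
Jun 17, 1859 → Jul 17, 1859: 30 days (June has 30).
Jul 17, 1859 → Aug 17, 1859: 31 days (July has 31).
Aug 17, 1859 → Sep 17, 1859: 31 days (August has 31).
Sep 17, 1859 → Oct 17, 1859: 30 days (September has 30).
Oct 17, 1859 → Oct 25, 1859: 8 days.
Total: 3629 days.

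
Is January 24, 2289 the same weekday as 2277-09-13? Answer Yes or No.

From Sep 13, 2277 to Jan 24, 2289 is 4151 days.
4151 mod 7 = 0, so they are the same weekday.
(Sep 13, 2277 is a Thursday; Jan 24, 2289 is a Thursday.)

Yes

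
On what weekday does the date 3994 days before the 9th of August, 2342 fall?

Wednesday

Aug 9, 2342 is a Sunday.
3994 mod 7 = 4, so 3994 days before a Sunday is Sunday − 4 = Wednesday.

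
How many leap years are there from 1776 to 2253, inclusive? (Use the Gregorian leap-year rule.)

116

Multiples of 4 in [1776,2253]: 120.
Of those, multiples of 100: 5 (not leap unless ÷400).
Multiples of 400: 1.
Leap years = 120 − 5 + 1 = 116.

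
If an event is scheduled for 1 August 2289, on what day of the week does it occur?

Thursday

Doomsday rule: the anchor day for the 2200s is Friday. For year 89: 89÷12 = 7 r 5, and 5÷4 = 1, so 7+5+1 = 13.
Friday + 13 ≡ Thursday — that's 2289's doomsday.
In August the doomsday date is Aug 8.
Aug 1 is 7 days before Aug 8; 7 mod 7 = 0, so Thursday − 0 = Thursday.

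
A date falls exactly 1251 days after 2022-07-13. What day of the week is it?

First find the weekday of Jul 13, 2022. Doomsday rule: the anchor day for the 2000s is Tuesday. For year 22: 22÷12 = 1 r 10, and 10÷4 = 2, so 1+10+2 = 13.
Tuesday + 13 ≡ Monday — that's 2022's doomsday.
In July the doomsday date is Jul 11.
Jul 13 is 2 days after Jul 11; 2 mod 7 = 2, so Monday + 2 = Wednesday.
1251 mod 7 = 5, so 1251 days after a Wednesday is Wednesday + 5 = Monday.

Monday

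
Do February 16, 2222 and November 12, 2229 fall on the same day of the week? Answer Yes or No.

No

From Feb 16, 2222 to Nov 12, 2229 is 2826 days.
2826 mod 7 = 5, so they are different weekdays.
(Feb 16, 2222 is a Saturday; Nov 12, 2229 is a Thursday.)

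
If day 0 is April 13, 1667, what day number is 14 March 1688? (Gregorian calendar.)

7641

Apr 13, 1667 → Apr 13, 1668: 366 days (Feb 29, 1668 is in that span).
Apr 13, 1668 → Apr 13, 1669: 365 days.
Apr 13, 1669 → Apr 13, 1670: 365 days.
Apr 13, 1670 → Apr 13, 1671: 365 days.
Apr 13, 1671 → Apr 13, 1672: 366 days (Feb 29, 1672 is in that span).
Apr 13, 1672 → Apr 13, 1673: 365 days.
Apr 13, 1673 → Apr 13, 1674: 365 days.
Apr 13, 1674 → Apr 13, 1675: 365 days.
Apr 13, 1675 → Apr 13, 1676: 366 days (Feb 29, 1676 is in that span).
Apr 13, 1676 → Apr 13, 1677: 365 days.
Apr 13, 1677 → Apr 13, 1678: 365 days.
Apr 13, 1678 → Apr 13, 1679: 365 days.
Apr 13, 1679 → Apr 13, 1680: 366 days (Feb 29, 1680 is in that span).
Apr 13, 1680 → Apr 13, 1681: 365 days.
Apr 13, 1681 → Apr 13, 1682: 365 days.
Apr 13, 1682 → Apr 13, 1683: 365 days.
Apr 13, 1683 → Apr 13, 1684: 366 days (Feb 29, 1684 is in that span).
Apr 13, 1684 → Apr 13, 1685: 365 days.
Apr 13, 1685 → Apr 13, 1686: 365 days.
Apr 13, 1686 → Apr 13, 1687: 365 days.
Apr 13, 1687 → May 13, 1687: 30 days (April has 30).
May 13, 1687 → Jun 13, 1687: 31 days (May has 31).
Jun 13, 1687 → Jul 13, 1687: 30 days (June has 30).
Jul 13, 1687 → Aug 13, 1687: 31 days (July has 31).
Aug 13, 1687 → Sep 13, 1687: 31 days (August has 31).
Sep 13, 1687 → Oct 13, 1687: 30 days (September has 30).
Oct 13, 1687 → Nov 13, 1687: 31 days (October has 31).
Nov 13, 1687 → Dec 13, 1687: 30 days (November has 30).
Dec 13, 1687 → Jan 13, 1688: 31 days (December has 31).
Jan 13, 1688 → Feb 13, 1688: 31 days (January has 31).
Feb 13, 1688 → Mar 13, 1688: 29 days (February has 29).
Mar 13, 1688 → Mar 14, 1688: 1 days.
Total: 7641 days.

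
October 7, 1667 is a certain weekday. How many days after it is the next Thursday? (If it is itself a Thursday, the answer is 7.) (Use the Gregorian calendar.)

6

Oct 7, 1667 is a Friday.
From Friday to the next Thursday is 6 days.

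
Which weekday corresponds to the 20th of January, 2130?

Doomsday rule: the anchor day for the 2100s is Sunday. For year 30: 30÷12 = 2 r 6, and 6÷4 = 1, so 2+6+1 = 9.
Sunday + 9 ≡ Tuesday — that's 2130's doomsday.
In January the doomsday date is Jan 3 (2130 is not a leap year).
Jan 20 is 17 days after Jan 3; 17 mod 7 = 3, so Tuesday + 3 = Friday.

Friday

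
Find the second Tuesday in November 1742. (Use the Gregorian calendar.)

November 1, 1742 is a Thursday.
The first Tuesday is therefore November 6 (5 days later).
The second Tuesday is 6 + 1×7 = November 13.

November 13, 1742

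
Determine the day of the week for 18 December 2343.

Doomsday rule: the anchor day for the 2300s is Wednesday. For year 43: 43÷12 = 3 r 7, and 7÷4 = 1, so 3+7+1 = 11.
Wednesday + 11 ≡ Sunday — that's 2343's doomsday.
In December the doomsday date is Dec 12.
Dec 18 is 6 days after Dec 12; 6 mod 7 = 6, so Sunday + 6 = Saturday.

Saturday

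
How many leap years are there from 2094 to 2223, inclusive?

Multiples of 4 in [2094,2223]: 32.
Of those, multiples of 100: 2 (not leap unless ÷400).
Multiples of 400: 0.
Leap years = 32 − 2 + 0 = 30.

30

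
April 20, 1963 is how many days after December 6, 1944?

Dec 6, 1944 → Dec 6, 1945: 365 days.
Dec 6, 1945 → Dec 6, 1946: 365 days.
Dec 6, 1946 → Dec 6, 1947: 365 days.
Dec 6, 1947 → Dec 6, 1948: 366 days (Feb 29, 1948 is in that span).
Dec 6, 1948 → Dec 6, 1949: 365 days.
Dec 6, 1949 → Dec 6, 1950: 365 days.
Dec 6, 1950 → Dec 6, 1951: 365 days.
Dec 6, 1951 → Dec 6, 1952: 366 days (Feb 29, 1952 is in that span).
Dec 6, 1952 → Dec 6, 1953: 365 days.
Dec 6, 1953 → Dec 6, 1954: 365 days.
Dec 6, 1954 → Dec 6, 1955: 365 days.
Dec 6, 1955 → Dec 6, 1956: 366 days (Feb 29, 1956 is in that span).
Dec 6, 1956 → Dec 6, 1957: 365 days.
Dec 6, 1957 → Dec 6, 1958: 365 days.
Dec 6, 1958 → Dec 6, 1959: 365 days.
Dec 6, 1959 → Dec 6, 1960: 366 days (Feb 29, 1960 is in that span).
Dec 6, 1960 → Dec 6, 1961: 365 days.
Dec 6, 1961 → Dec 6, 1962: 365 days.
Dec 6, 1962 → Jan 6, 1963: 31 days (December has 31).
Jan 6, 1963 → Feb 6, 1963: 31 days (January has 31).
Feb 6, 1963 → Mar 6, 1963: 28 days (February has 28).
Mar 6, 1963 → Apr 6, 1963: 31 days (March has 31).
Apr 6, 1963 → Apr 20, 1963: 14 days.
Total: 6709 days.

6709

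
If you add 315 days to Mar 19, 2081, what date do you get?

Mar has 31 days: +13 → Apr 1, 2081 (302 left).
Apr has 30 days: +30 → May 1, 2081 (272 left).
May has 31 days: +31 → Jun 1, 2081 (241 left).
Jun has 30 days: +30 → Jul 1, 2081 (211 left).
Jul has 31 days: +31 → Aug 1, 2081 (180 left).
Aug has 31 days: +31 → Sep 1, 2081 (149 left).
Sep has 30 days: +30 → Oct 1, 2081 (119 left).
Oct has 31 days: +31 → Nov 1, 2081 (88 left).
Nov has 30 days: +30 → Dec 1, 2081 (58 left).
Dec has 31 days: +31 → Jan 1, 2082 (27 left).
+27 → Jan 28, 2082.

January 28, 2082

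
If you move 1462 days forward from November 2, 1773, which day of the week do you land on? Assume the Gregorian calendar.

Nov 2, 1773 is a Tuesday.
1462 mod 7 = 6, so 1462 days after a Tuesday is Tuesday + 6 = Monday.

Monday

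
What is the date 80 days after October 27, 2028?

January 15, 2029

Oct has 31 days: +5 → Nov 1, 2028 (75 left).
Nov has 30 days: +30 → Dec 1, 2028 (45 left).
Dec has 31 days: +31 → Jan 1, 2029 (14 left).
+14 → Jan 15, 2029.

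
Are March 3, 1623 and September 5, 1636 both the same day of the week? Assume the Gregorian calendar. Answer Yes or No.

Yes

From Mar 3, 1623 to Sep 5, 1636 is 4935 days.
4935 mod 7 = 0, so they are the same weekday.
(Mar 3, 1623 is a Friday; Sep 5, 1636 is a Friday.)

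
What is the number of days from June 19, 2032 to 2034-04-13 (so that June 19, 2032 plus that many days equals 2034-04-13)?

Jun 19, 2032 → Jun 19, 2033: 365 days.
Jun 19, 2033 → Jul 19, 2033: 30 days (June has 30).
Jul 19, 2033 → Aug 19, 2033: 31 days (July has 31).
Aug 19, 2033 → Sep 19, 2033: 31 days (August has 31).
Sep 19, 2033 → Oct 19, 2033: 30 days (September has 30).
Oct 19, 2033 → Nov 19, 2033: 31 days (October has 31).
Nov 19, 2033 → Dec 19, 2033: 30 days (November has 30).
Dec 19, 2033 → Jan 19, 2034: 31 days (December has 31).
Jan 19, 2034 → Feb 19, 2034: 31 days (January has 31).
Feb 19, 2034 → Mar 19, 2034: 28 days (February has 28).
Mar 19, 2034 → Apr 13, 2034: 25 days.
Total: 663 days.

663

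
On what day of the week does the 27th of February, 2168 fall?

Saturday

Doomsday rule: the anchor day for the 2100s is Sunday. For year 68: 68÷12 = 5 r 8, and 8÷4 = 2, so 5+8+2 = 15.
Sunday + 15 ≡ Monday — that's 2168's doomsday.
In February the doomsday date is Feb 29 (2168 is a leap year (divisible by 4)).
Feb 27 is 2 days before Feb 29; 2 mod 7 = 2, so Monday − 2 = Saturday.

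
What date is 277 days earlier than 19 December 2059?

March 17, 2059

−19 → Nov 30, 2059 (end of Nov, 30 days; 258 left).
−30 → Oct 31, 2059 (end of Oct, 31 days; 228 left).
−31 → Sep 30, 2059 (end of Sep, 30 days; 197 left).
−30 → Aug 31, 2059 (end of Aug, 31 days; 167 left).
−31 → Jul 31, 2059 (end of Jul, 31 days; 136 left).
−31 → Jun 30, 2059 (end of Jun, 30 days; 105 left).
−30 → May 31, 2059 (end of May, 31 days; 75 left).
−31 → Apr 30, 2059 (end of Apr, 30 days; 44 left).
−30 → Mar 31, 2059 (end of Mar, 31 days; 14 left).
−14 → Mar 17, 2059.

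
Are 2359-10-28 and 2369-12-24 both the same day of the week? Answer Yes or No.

Yes

From Oct 28, 2359 to Dec 24, 2369 is 3710 days.
3710 mod 7 = 0, so they are the same weekday.
(Oct 28, 2359 is a Wednesday; Dec 24, 2369 is a Wednesday.)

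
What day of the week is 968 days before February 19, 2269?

Wednesday

First find the weekday of Feb 19, 2269. Doomsday rule: the anchor day for the 2200s is Friday. For year 69: 69÷12 = 5 r 9, and 9÷4 = 2, so 5+9+2 = 16.
Friday + 16 ≡ Sunday — that's 2269's doomsday.
In February the doomsday date is Feb 28 (2269 is not a leap year).
Feb 19 is 9 days before Feb 28; 9 mod 7 = 2, so Sunday − 2 = Friday.
968 mod 7 = 2, so 968 days before a Friday is Friday − 2 = Wednesday.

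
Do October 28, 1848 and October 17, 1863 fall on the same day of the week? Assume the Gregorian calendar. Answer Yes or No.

Yes

From Oct 28, 1848 to Oct 17, 1863 is 5467 days.
5467 mod 7 = 0, so they are the same weekday.
(Oct 28, 1848 is a Saturday; Oct 17, 1863 is a Saturday.)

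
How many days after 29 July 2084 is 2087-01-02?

887

Jul 29, 2084 → Jul 29, 2085: 365 days.
Jul 29, 2085 → Jul 29, 2086: 365 days.
Jul 29, 2086 → Aug 29, 2086: 31 days (July has 31).
Aug 29, 2086 → Sep 29, 2086: 31 days (August has 31).
Sep 29, 2086 → Oct 29, 2086: 30 days (September has 30).
Oct 29, 2086 → Nov 29, 2086: 31 days (October has 31).
Nov 29, 2086 → Dec 29, 2086: 30 days (November has 30).
Dec 29, 2086 → Jan 2, 2087: 4 days.
Total: 887 days.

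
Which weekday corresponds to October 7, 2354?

Doomsday rule: the anchor day for the 2300s is Wednesday. For year 54: 54÷12 = 4 r 6, and 6÷4 = 1, so 4+6+1 = 11.
Wednesday + 11 ≡ Sunday — that's 2354's doomsday.
In October the doomsday date is Oct 10.
Oct 7 is 3 days before Oct 10; 3 mod 7 = 3, so Sunday − 3 = Thursday.

Thursday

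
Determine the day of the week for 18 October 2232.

Thursday

Doomsday rule: the anchor day for the 2200s is Friday. For year 32: 32÷12 = 2 r 8, and 8÷4 = 2, so 2+8+2 = 12.
Friday + 12 ≡ Wednesday — that's 2232's doomsday.
In October the doomsday date is Oct 10.
Oct 18 is 8 days after Oct 10; 8 mod 7 = 1, so Wednesday + 1 = Thursday.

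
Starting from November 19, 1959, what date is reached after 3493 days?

+366 (one year; includes Feb 29, 1960) → Nov 19, 1960 (3127 left).
+365 (one year) → Nov 19, 1961 (2762 left).
+365 (one year) → Nov 19, 1962 (2397 left).
+365 (one year) → Nov 19, 1963 (2032 left).
+366 (one year; includes Feb 29, 1964) → Nov 19, 1964 (1666 left).
+365 (one year) → Nov 19, 1965 (1301 left).
+365 (one year) → Nov 19, 1966 (936 left).
+365 (one year) → Nov 19, 1967 (571 left).
+366 (one year; includes Feb 29, 1968) → Nov 19, 1968 (205 left).
Nov has 30 days: +12 → Dec 1, 1968 (193 left).
Dec has 31 days: +31 → Jan 1, 1969 (162 left).
Jan has 31 days: +31 → Feb 1, 1969 (131 left).
Feb has 28 days: +28 → Mar 1, 1969 (103 left).
Mar has 31 days: +31 → Apr 1, 1969 (72 left).
Apr has 30 days: +30 → May 1, 1969 (42 left).
May has 31 days: +31 → Jun 1, 1969 (11 left).
+11 → Jun 12, 1969.

June 12, 1969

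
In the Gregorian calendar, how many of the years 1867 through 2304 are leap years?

106

Multiples of 4 in [1867,2304]: 110.
Of those, multiples of 100: 5 (not leap unless ÷400).
Multiples of 400: 1.
Leap years = 110 − 5 + 1 = 106.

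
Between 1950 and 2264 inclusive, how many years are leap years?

Multiples of 4 in [1950,2264]: 79.
Of those, multiples of 100: 3 (not leap unless ÷400).
Multiples of 400: 1.
Leap years = 79 − 3 + 1 = 77.

77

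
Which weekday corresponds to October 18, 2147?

Doomsday rule: the anchor day for the 2100s is Sunday. For year 47: 47÷12 = 3 r 11, and 11÷4 = 2, so 3+11+2 = 16.
Sunday + 16 ≡ Tuesday — that's 2147's doomsday.
In October the doomsday date is Oct 10.
Oct 18 is 8 days after Oct 10; 8 mod 7 = 1, so Tuesday + 1 = Wednesday.

Wednesday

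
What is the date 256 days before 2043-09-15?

January 2, 2043

−15 → Aug 31, 2043 (end of Aug, 31 days; 241 left).
−31 → Jul 31, 2043 (end of Jul, 31 days; 210 left).
−31 → Jun 30, 2043 (end of Jun, 30 days; 179 left).
−30 → May 31, 2043 (end of May, 31 days; 149 left).
−31 → Apr 30, 2043 (end of Apr, 30 days; 118 left).
−30 → Mar 31, 2043 (end of Mar, 31 days; 88 left).
−31 → Feb 28, 2043 (end of Feb, 28 days; 57 left).
−28 → Jan 31, 2043 (end of Jan, 31 days; 29 left).
−29 → Jan 2, 2043.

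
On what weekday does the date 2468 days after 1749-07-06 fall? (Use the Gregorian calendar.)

Thursday

Jul 6, 1749 is a Sunday.
2468 mod 7 = 4, so 2468 days after a Sunday is Sunday + 4 = Thursday.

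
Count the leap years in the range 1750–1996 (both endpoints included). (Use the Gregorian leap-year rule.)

Multiples of 4 in [1750,1996]: 62.
Of those, multiples of 100: 2 (not leap unless ÷400).
Multiples of 400: 0.
Leap years = 62 − 2 + 0 = 60.

60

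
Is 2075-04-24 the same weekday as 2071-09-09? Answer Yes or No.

From Sep 9, 2071 to Apr 24, 2075 is 1323 days.
1323 mod 7 = 0, so they are the same weekday.
(Sep 9, 2071 is a Wednesday; Apr 24, 2075 is a Wednesday.)

Yes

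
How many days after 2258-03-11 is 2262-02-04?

1426

Mar 11, 2258 → Mar 11, 2259: 365 days.
Mar 11, 2259 → Mar 11, 2260: 366 days (Feb 29, 2260 is in that span).
Mar 11, 2260 → Mar 11, 2261: 365 days.
Mar 11, 2261 → Apr 11, 2261: 31 days (March has 31).
Apr 11, 2261 → May 11, 2261: 30 days (April has 30).
May 11, 2261 → Jun 11, 2261: 31 days (May has 31).
Jun 11, 2261 → Jul 11, 2261: 30 days (June has 30).
Jul 11, 2261 → Aug 11, 2261: 31 days (July has 31).
Aug 11, 2261 → Sep 11, 2261: 31 days (August has 31).
Sep 11, 2261 → Oct 11, 2261: 30 days (September has 30).
Oct 11, 2261 → Nov 11, 2261: 31 days (October has 31).
Nov 11, 2261 → Dec 11, 2261: 30 days (November has 30).
Dec 11, 2261 → Jan 11, 2262: 31 days (December has 31).
Jan 11, 2262 → Feb 4, 2262: 24 days.
Total: 1426 days.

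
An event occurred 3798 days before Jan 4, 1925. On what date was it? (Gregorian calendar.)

−366 (one year; includes Feb 29, 1924) → Jan 4, 1924 (3432 left).
−365 (one year) → Jan 4, 1923 (3067 left).
−365 (one year) → Jan 4, 1922 (2702 left).
−365 (one year) → Jan 4, 1921 (2337 left).
−366 (one year; includes Feb 29, 1920) → Jan 4, 1920 (1971 left).
−365 (one year) → Jan 4, 1919 (1606 left).
−365 (one year) → Jan 4, 1918 (1241 left).
−365 (one year) → Jan 4, 1917 (876 left).
−366 (one year; includes Feb 29, 1916) → Jan 4, 1916 (510 left).
−365 (one year) → Jan 4, 1915 (145 left).
−4 → Dec 31, 1914 (end of Dec, 31 days; 141 left).
−31 → Nov 30, 1914 (end of Nov, 30 days; 110 left).
−30 → Oct 31, 1914 (end of Oct, 31 days; 80 left).
−31 → Sep 30, 1914 (end of Sep, 30 days; 49 left).
−30 → Aug 31, 1914 (end of Aug, 31 days; 19 left).
−19 → Aug 12, 1914.

August 12, 1914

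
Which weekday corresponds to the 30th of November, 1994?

Wednesday

Doomsday rule: the anchor day for the 1900s is Wednesday. For year 94: 94÷12 = 7 r 10, and 10÷4 = 2, so 7+10+2 = 19.
Wednesday + 19 ≡ Monday — that's 1994's doomsday.
In November the doomsday date is Nov 7.
Nov 30 is 23 days after Nov 7; 23 mod 7 = 2, so Monday + 2 = Wednesday.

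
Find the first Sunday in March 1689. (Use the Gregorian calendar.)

March 1, 1689 is a Tuesday.
The first Sunday is therefore March 6 (5 days later).

March 6, 1689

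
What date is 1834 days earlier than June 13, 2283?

June 5, 2278

−365 (one year) → Jun 13, 2282 (1469 left).
−365 (one year) → Jun 13, 2281 (1104 left).
−365 (one year) → Jun 13, 2280 (739 left).
−366 (one year; includes Feb 29, 2280) → Jun 13, 2279 (373 left).
−13 → May 31, 2279 (end of May, 31 days; 360 left).
−31 → Apr 30, 2279 (end of Apr, 30 days; 329 left).
−30 → Mar 31, 2279 (end of Mar, 31 days; 299 left).
−31 → Feb 28, 2279 (end of Feb, 28 days; 268 left).
−28 → Jan 31, 2279 (end of Jan, 31 days; 240 left).
−31 → Dec 31, 2278 (end of Dec, 31 days; 209 left).
−31 → Nov 30, 2278 (end of Nov, 30 days; 178 left).
−30 → Oct 31, 2278 (end of Oct, 31 days; 148 left).
−31 → Sep 30, 2278 (end of Sep, 30 days; 117 left).
−30 → Aug 31, 2278 (end of Aug, 31 days; 87 left).
−31 → Jul 31, 2278 (end of Jul, 31 days; 56 left).
−31 → Jun 30, 2278 (end of Jun, 30 days; 25 left).
−25 → Jun 5, 2278.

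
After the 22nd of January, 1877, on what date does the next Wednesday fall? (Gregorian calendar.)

January 24, 1877

Jan 22, 1877 is a Monday.
From Monday to the next Wednesday is 2 days.
Jan 22, 1877 + 2 = Jan 24, 1877.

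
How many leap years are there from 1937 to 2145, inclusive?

Multiples of 4 in [1937,2145]: 52.
Of those, multiples of 100: 2 (not leap unless ÷400).
Multiples of 400: 1.
Leap years = 52 − 2 + 1 = 51.

51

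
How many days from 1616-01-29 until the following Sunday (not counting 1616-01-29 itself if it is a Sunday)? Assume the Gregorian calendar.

Jan 29, 1616 is a Friday.
From Friday to the next Sunday is 2 days.

2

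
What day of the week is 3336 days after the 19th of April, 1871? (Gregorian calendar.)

Sunday

First find the weekday of Apr 19, 1871. Doomsday rule: the anchor day for the 1800s is Friday. For year 71: 71÷12 = 5 r 11, and 11÷4 = 2, so 5+11+2 = 18.
Friday + 18 ≡ Tuesday — that's 1871's doomsday.
In April the doomsday date is Apr 4.
Apr 19 is 15 days after Apr 4; 15 mod 7 = 1, so Tuesday + 1 = Wednesday.
3336 mod 7 = 4, so 3336 days after a Wednesday is Wednesday + 4 = Sunday.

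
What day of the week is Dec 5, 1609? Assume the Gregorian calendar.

Saturday

Doomsday rule: the anchor day for the 1600s is Tuesday. For year 09: 9÷12 = 0 r 9, and 9÷4 = 2, so 0+9+2 = 11.
Tuesday + 11 ≡ Saturday — that's 1609's doomsday.
In December the doomsday date is Dec 12.
Dec 5 is 7 days before Dec 12; 7 mod 7 = 0, so Saturday − 0 = Saturday.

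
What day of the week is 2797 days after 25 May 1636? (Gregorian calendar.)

May 25, 1636 is a Sunday.
2797 mod 7 = 4, so 2797 days after a Sunday is Sunday + 4 = Thursday.

Thursday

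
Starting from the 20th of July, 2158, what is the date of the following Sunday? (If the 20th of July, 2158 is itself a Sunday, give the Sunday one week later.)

Jul 20, 2158 is a Thursday.
From Thursday to the next Sunday is 3 days.
Jul 20, 2158 + 3 = Jul 23, 2158.

July 23, 2158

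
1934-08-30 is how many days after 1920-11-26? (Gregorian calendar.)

5025

Nov 26, 1920 → Nov 26, 1921: 365 days.
Nov 26, 1921 → Nov 26, 1922: 365 days.
Nov 26, 1922 → Nov 26, 1923: 365 days.
Nov 26, 1923 → Nov 26, 1924: 366 days (Feb 29, 1924 is in that span).
Nov 26, 1924 → Nov 26, 1925: 365 days.
Nov 26, 1925 → Nov 26, 1926: 365 days.
Nov 26, 1926 → Nov 26, 1927: 365 days.
Nov 26, 1927 → Nov 26, 1928: 366 days (Feb 29, 1928 is in that span).
Nov 26, 1928 → Nov 26, 1929: 365 days.
Nov 26, 1929 → Nov 26, 1930: 365 days.
Nov 26, 1930 → Nov 26, 1931: 365 days.
Nov 26, 1931 → Nov 26, 1932: 366 days (Feb 29, 1932 is in that span).
Nov 26, 1932 → Nov 26, 1933: 365 days.
Nov 26, 1933 → Dec 26, 1933: 30 days (November has 30).
Dec 26, 1933 → Jan 26, 1934: 31 days (December has 31).
Jan 26, 1934 → Feb 26, 1934: 31 days (January has 31).
Feb 26, 1934 → Mar 26, 1934: 28 days (February has 28).
Mar 26, 1934 → Apr 26, 1934: 31 days (March has 31).
Apr 26, 1934 → May 26, 1934: 30 days (April has 30).
May 26, 1934 → Jun 26, 1934: 31 days (May has 31).
Jun 26, 1934 → Jul 26, 1934: 30 days (June has 30).
Jul 26, 1934 → Aug 26, 1934: 31 days (July has 31).
Aug 26, 1934 → Aug 30, 1934: 4 days.
Total: 5025 days.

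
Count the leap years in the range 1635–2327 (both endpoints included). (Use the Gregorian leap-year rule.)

167

Multiples of 4 in [1635,2327]: 173.
Of those, multiples of 100: 7 (not leap unless ÷400).
Multiples of 400: 1.
Leap years = 173 − 7 + 1 = 167.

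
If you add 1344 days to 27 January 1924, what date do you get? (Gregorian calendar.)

October 2, 1927

+366 (one year; includes Feb 29, 1924) → Jan 27, 1925 (978 left).
+365 (one year) → Jan 27, 1926 (613 left).
+365 (one year) → Jan 27, 1927 (248 left).
Jan has 31 days: +5 → Feb 1, 1927 (243 left).
Feb has 28 days: +28 → Mar 1, 1927 (215 left).
Mar has 31 days: +31 → Apr 1, 1927 (184 left).
Apr has 30 days: +30 → May 1, 1927 (154 left).
May has 31 days: +31 → Jun 1, 1927 (123 left).
Jun has 30 days: +30 → Jul 1, 1927 (93 left).
Jul has 31 days: +31 → Aug 1, 1927 (62 left).
Aug has 31 days: +31 → Sep 1, 1927 (31 left).
Sep has 30 days: +30 → Oct 1, 1927 (1 left).
+1 → Oct 2, 1927.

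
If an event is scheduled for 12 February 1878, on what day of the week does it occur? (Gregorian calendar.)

January 1, 1878 is a Tuesday.
Jan 1, 1878 → Feb 1, 1878: 31 days (January has 31).
Feb 1, 1878 → Feb 12, 1878: 11 days.
Total: 42 days.
42 mod 7 = 0, so Tuesday + 0 = Tuesday.

Tuesday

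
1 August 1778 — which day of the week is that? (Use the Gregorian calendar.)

Doomsday rule: the anchor day for the 1700s is Sunday. For year 78: 78÷12 = 6 r 6, and 6÷4 = 1, so 6+6+1 = 13.
Sunday + 13 ≡ Saturday — that's 1778's doomsday.
In August the doomsday date is Aug 8.
Aug 1 is 7 days before Aug 8; 7 mod 7 = 0, so Saturday − 0 = Saturday.

Saturday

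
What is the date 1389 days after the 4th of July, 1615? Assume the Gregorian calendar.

+366 (one year; includes Feb 29, 1616) → Jul 4, 1616 (1023 left).
+365 (one year) → Jul 4, 1617 (658 left).
+365 (one year) → Jul 4, 1618 (293 left).
Jul has 31 days: +28 → Aug 1, 1618 (265 left).
Aug has 31 days: +31 → Sep 1, 1618 (234 left).
Sep has 30 days: +30 → Oct 1, 1618 (204 left).
Oct has 31 days: +31 → Nov 1, 1618 (173 left).
Nov has 30 days: +30 → Dec 1, 1618 (143 left).
Dec has 31 days: +31 → Jan 1, 1619 (112 left).
Jan has 31 days: +31 → Feb 1, 1619 (81 left).
Feb has 28 days: +28 → Mar 1, 1619 (53 left).
Mar has 31 days: +31 → Apr 1, 1619 (22 left).
+22 → Apr 23, 1619.

April 23, 1619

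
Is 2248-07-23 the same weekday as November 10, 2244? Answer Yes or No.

From Nov 10, 2244 to Jul 23, 2248 is 1351 days.
1351 mod 7 = 0, so they are the same weekday.
(Nov 10, 2244 is a Sunday; Jul 23, 2248 is a Sunday.)

Yes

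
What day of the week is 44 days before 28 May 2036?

First find the weekday of May 28, 2036. Doomsday rule: the anchor day for the 2000s is Tuesday. For year 36: 36÷12 = 3 r 0, and 0÷4 = 0, so 3+0+0 = 3.
Tuesday + 3 ≡ Friday — that's 2036's doomsday.
In May the doomsday date is May 9.
May 28 is 19 days after May 9; 19 mod 7 = 5, so Friday + 5 = Wednesday.
44 mod 7 = 2, so 44 days before a Wednesday is Wednesday − 2 = Monday.

Monday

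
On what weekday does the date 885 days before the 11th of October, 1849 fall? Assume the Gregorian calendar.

Oct 11, 1849 is a Thursday.
885 mod 7 = 3, so 885 days before a Thursday is Thursday − 3 = Monday.

Monday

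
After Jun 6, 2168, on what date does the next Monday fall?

June 13, 2168

Jun 6, 2168 is a Monday.
From Monday to the next Monday is 7 days.
Jun 6, 2168 + 7 = Jun 13, 2168.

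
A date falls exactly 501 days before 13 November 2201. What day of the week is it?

Monday

First find the weekday of Nov 13, 2201. Doomsday rule: the anchor day for the 2200s is Friday. For year 01: 1÷12 = 0 r 1, and 1÷4 = 0, so 0+1+0 = 1.
Friday + 1 ≡ Saturday — that's 2201's doomsday.
In November the doomsday date is Nov 7.
Nov 13 is 6 days after Nov 7; 6 mod 7 = 6, so Saturday + 6 = Friday.
501 mod 7 = 4, so 501 days before a Friday is Friday − 4 = Monday.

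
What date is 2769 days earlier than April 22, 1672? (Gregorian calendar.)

September 22, 1664

−366 (one year; includes Feb 29, 1672) → Apr 22, 1671 (2403 left).
−365 (one year) → Apr 22, 1670 (2038 left).
−365 (one year) → Apr 22, 1669 (1673 left).
−365 (one year) → Apr 22, 1668 (1308 left).
−366 (one year; includes Feb 29, 1668) → Apr 22, 1667 (942 left).
−365 (one year) → Apr 22, 1666 (577 left).
−365 (one year) → Apr 22, 1665 (212 left).
−22 → Mar 31, 1665 (end of Mar, 31 days; 190 left).
−31 → Feb 28, 1665 (end of Feb, 28 days; 159 left).
−28 → Jan 31, 1665 (end of Jan, 31 days; 131 left).
−31 → Dec 31, 1664 (end of Dec, 31 days; 100 left).
−31 → Nov 30, 1664 (end of Nov, 30 days; 69 left).
−30 → Oct 31, 1664 (end of Oct, 31 days; 39 left).
−31 → Sep 30, 1664 (end of Sep, 30 days; 8 left).
−8 → Sep 22, 1664.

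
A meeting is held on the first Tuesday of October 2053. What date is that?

October 7, 2053

October 1, 2053 is a Wednesday.
The first Tuesday is therefore October 7 (6 days later).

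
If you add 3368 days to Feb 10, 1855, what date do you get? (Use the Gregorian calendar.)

+365 (one year) → Feb 10, 1856 (3003 left).
+366 (one year; includes Feb 29, 1856) → Feb 10, 1857 (2637 left).
+365 (one year) → Feb 10, 1858 (2272 left).
+365 (one year) → Feb 10, 1859 (1907 left).
+365 (one year) → Feb 10, 1860 (1542 left).
+366 (one year; includes Feb 29, 1860) → Feb 10, 1861 (1176 left).
+365 (one year) → Feb 10, 1862 (811 left).
+365 (one year) → Feb 10, 1863 (446 left).
+365 (one year) → Feb 10, 1864 (81 left).
Feb has 29 days: +20 → Mar 1, 1864 (61 left).
Mar has 31 days: +31 → Apr 1, 1864 (30 left).
Apr has 30 days: +30 → May 1, 1864 (0 left).

May 1, 1864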